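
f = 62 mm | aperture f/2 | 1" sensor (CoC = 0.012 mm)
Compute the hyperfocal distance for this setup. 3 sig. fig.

Hyperfocal distance H = f²/(N·c) + f = 62²/(2 × 0.012) + 62 = 3844/0.024 + 62 ≈ 160228.7 mm ≈ 160 m.

160 m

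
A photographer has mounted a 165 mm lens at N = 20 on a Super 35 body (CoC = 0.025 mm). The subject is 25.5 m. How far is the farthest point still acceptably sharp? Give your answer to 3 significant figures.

47.7 m

Hyperfocal distance H = f²/(N·c) + f = 165²/(20 × 0.025) + 165 = 27225/0.5 + 165 ≈ 54615.0 mm ≈ 54.62 m.
Far limit Df = s·(H − f)/(H − s) = 25500 × (54615.0 − 165) / (54615.0 − 25500) = 25500 × 54450.0 / 29115.0 ≈ 47689 mm ≈ 47.7 m.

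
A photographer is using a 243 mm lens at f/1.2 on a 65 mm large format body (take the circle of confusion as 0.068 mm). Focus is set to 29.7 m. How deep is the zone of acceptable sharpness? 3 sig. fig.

Hyperfocal distance H = f²/(N·c) + f = 243²/(1.2 × 0.068) + 243 = 59049/0.0816 + 243 ≈ 723882.7 mm ≈ 723.9 m.
Near limit Dn = s·(H − f)/(H + s − 2f) = 29700 × (723882.7 − 243) / (723882.7 + 29700 − 2 × 243) = 29700 × 723639.7 / 753096.7 ≈ 28538.3 mm.
Far limit Df = s·(H − f)/(H − s) = 29700 × (723882.7 − 243) / (723882.7 − 29700) = 29700 × 723639.7 / 694182.7 ≈ 30960.3 mm.
Depth of field = Df − Dn = 30960.3 − 28538.3 ≈ 2422.0 mm ≈ 2.42 m.

2.42 m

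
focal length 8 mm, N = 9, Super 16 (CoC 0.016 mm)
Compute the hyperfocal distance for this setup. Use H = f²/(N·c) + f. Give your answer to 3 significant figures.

Hyperfocal distance H = f²/(N·c) + f = 8²/(9 × 0.016) + 8 = 64/0.144 + 8 ≈ 452.4 mm ≈ 0.452 m.

452 mm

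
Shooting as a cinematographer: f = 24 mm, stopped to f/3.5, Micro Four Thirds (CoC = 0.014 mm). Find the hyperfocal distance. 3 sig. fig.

11.8 m

Hyperfocal distance H = f²/(N·c) + f = 24²/(3.5 × 0.014) + 24 = 576/0.049 + 24 ≈ 11779.1 mm ≈ 11.8 m.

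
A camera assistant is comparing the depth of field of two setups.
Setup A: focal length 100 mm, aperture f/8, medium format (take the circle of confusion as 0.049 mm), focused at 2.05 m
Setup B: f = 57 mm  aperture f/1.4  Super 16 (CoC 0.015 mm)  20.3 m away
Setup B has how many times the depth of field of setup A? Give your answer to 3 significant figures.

17.1

Setup A: H = 100²/(8×0.049) + 100 ≈ 25610.2 mm; DoF = Df − Dn = 2219.67 − 1904.43 ≈ 315.24 mm.
Setup B: H = 57²/(1.4×0.015) + 57 ≈ 154771.3 mm; DoF = Df − Dn = 23355.9 − 17951.2 ≈ 5404.7 mm.
Ratio = 5404.7 / 315.24 ≈ 17.1.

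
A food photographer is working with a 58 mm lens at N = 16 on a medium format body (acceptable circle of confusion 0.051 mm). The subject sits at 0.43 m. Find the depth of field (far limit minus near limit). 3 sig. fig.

78.2 mm

Hyperfocal distance H = f²/(N·c) + f = 58²/(16 × 0.051) + 58 = 3364/0.816 + 58 ≈ 4180.5 mm ≈ 4.181 m.
Near limit Dn = s·(H − f)/(H + s − 2f) = 430 × (4180.5 − 58) / (4180.5 + 430 − 2 × 58) = 430 × 4122.5 / 4494.5 ≈ 394.410 mm.
Far limit Df = s·(H − f)/(H − s) = 430 × (4180.5 − 58) / (4180.5 − 430) = 430 × 4122.5 / 3750.5 ≈ 472.650 mm.
Depth of field = Df − Dn = 472.650 − 394.410 ≈ 78.240 mm.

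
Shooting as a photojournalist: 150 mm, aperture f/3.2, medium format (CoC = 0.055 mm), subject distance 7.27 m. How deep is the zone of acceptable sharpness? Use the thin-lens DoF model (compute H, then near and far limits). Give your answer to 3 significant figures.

Hyperfocal distance H = f²/(N·c) + f = 150²/(3.2 × 0.055) + 150 = 22500/0.176 + 150 ≈ 127990.9 mm ≈ 128.0 m.
Near limit Dn = s·(H − f)/(H + s − 2f) = 7270 × (127990.9 − 150) / (127990.9 + 7270 − 2 × 150) = 7270 × 127840.9 / 134960.9 ≈ 6886.46 mm.
Far limit Df = s·(H − f)/(H − s) = 7270 × (127990.9 − 150) / (127990.9 − 7270) = 7270 × 127840.9 / 120720.9 ≈ 7698.78 mm.
Depth of field = Df − Dn = 7698.78 − 6886.46 ≈ 812.32 mm ≈ 0.812 m.

0.812 m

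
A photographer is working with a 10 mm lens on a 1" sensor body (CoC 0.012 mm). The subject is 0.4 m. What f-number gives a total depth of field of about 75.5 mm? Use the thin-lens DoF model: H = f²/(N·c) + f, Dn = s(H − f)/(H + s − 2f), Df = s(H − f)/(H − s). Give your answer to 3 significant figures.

f/2.00

Write h = H − f = f²/(N·c). The thin-lens limits are Dn = s·h/(h + (s−f)) and Df = s·h/(h − (s−f)), so DoF = Df − Dn = 2·s·(s−f)·h / (h² − (s−f)²).
That is a quadratic in h: DoF·h² − 2·s·(s−f)·h − DoF·(s−f)² = 0 ⇒ h = (s−f)·(s + √(s² + DoF²)) / DoF = 390 × (400 + √(400² + 75.5²)) / 75.5 = 390 × (400 + 407.063) / 75.5 ≈ 4168.9 mm.
Then N = f²/(c·h) = 10² / (0.012 × 4168.9) = 100 / 50.027 ≈ 2.00.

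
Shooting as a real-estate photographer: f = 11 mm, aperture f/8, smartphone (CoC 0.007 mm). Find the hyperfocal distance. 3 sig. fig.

Hyperfocal distance H = f²/(N·c) + f = 11²/(8 × 0.007) + 11 = 121/0.056 + 11 ≈ 2171.7 mm ≈ 2.17 m.

2.17 m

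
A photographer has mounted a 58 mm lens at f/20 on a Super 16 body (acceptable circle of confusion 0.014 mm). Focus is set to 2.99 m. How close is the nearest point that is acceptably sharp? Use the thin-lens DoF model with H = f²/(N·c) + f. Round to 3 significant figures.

2.40 m

Hyperfocal distance H = f²/(N·c) + f = 58²/(20 × 0.014) + 58 = 3364/0.28 + 58 ≈ 12072.3 mm ≈ 12.07 m.
Near limit Dn = s·(H − f)/(H + s − 2f) = 2990 × (12072.3 − 58) / (12072.3 + 2990 − 2 × 58) = 2990 × 12014.3 / 14946.3 ≈ 2403.5 mm ≈ 2.40 m.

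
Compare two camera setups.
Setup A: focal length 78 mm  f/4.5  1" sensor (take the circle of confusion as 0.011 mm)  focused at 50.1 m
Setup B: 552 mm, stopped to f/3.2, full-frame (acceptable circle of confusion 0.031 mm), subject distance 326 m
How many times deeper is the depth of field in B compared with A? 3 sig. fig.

1.43

Setup A: H = 78²/(4.5×0.011) + 78 ≈ 122987.1 mm; DoF = Df − Dn = 84483 − 35608 ≈ 48875 mm.
Setup B: H = 552²/(3.2×0.031) + 552 ≈ 3072164.9 mm; DoF = Df − Dn = 364634 − 294768 ≈ 69866 mm.
Ratio = 69866 / 48875 ≈ 1.43.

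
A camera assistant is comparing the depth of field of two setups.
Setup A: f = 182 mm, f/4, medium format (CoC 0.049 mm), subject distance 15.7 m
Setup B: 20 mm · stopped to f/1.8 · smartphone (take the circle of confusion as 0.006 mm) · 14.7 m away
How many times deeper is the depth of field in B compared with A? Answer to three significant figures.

Setup A: H = 182²/(4×0.049) + 182 ≈ 169182.0 mm; DoF = Df − Dn = 17287.4 − 14379.6 ≈ 2907.8 mm.
Setup B: H = 20²/(1.8×0.006) + 20 ≈ 37057.0 mm; DoF = Df − Dn = 24352 − 10527 ≈ 13825 mm.
Ratio = 13825 / 2907.8 ≈ 4.75.

4.75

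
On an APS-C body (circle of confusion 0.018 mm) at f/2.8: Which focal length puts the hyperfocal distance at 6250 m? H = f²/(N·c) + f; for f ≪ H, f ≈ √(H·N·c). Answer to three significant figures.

561 mm

From H = f²/(N·c) + f, with f ≪ H: f ≈ √(H·N·c) = √(6250000 × 2.8 × 0.018) = √315000 ≈ 561.2 mm.
The +f correction barely moves this — solving exactly, f² + N·c·f − N·c·H = 0 ⇒ f = (−N·c + √((N·c)² + 4·N·c·H))/2 = (−0.0504 + √1260000)/2 ≈ 561.22 mm, so f ≈ 561 mm.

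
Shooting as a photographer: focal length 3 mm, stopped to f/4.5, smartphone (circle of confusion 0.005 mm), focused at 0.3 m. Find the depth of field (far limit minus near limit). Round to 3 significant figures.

0.993 m

Hyperfocal distance H = f²/(N·c) + f = 3²/(4.5 × 0.005) + 3 = 9/0.0225 + 3 ≈ 403.0 mm ≈ 0.403 m.
Near limit Dn = s·(H − f)/(H + s − 2f) = 300 × (403.0 − 3) / (403.0 + 300 − 2 × 3) = 300 × 400.0 / 697.0 ≈ 172.17 mm.
Far limit Df = s·(H − f)/(H − s) = 300 × (403.0 − 3) / (403.0 − 300) = 300 × 400.0 / 103.0 ≈ 1165.05 mm.
Depth of field = Df − Dn = 1165.05 − 172.17 ≈ 992.88 mm ≈ 0.993 m.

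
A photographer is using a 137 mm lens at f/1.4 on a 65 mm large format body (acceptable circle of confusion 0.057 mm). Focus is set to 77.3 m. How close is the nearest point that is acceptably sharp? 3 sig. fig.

58.2 m

Hyperfocal distance H = f²/(N·c) + f = 137²/(1.4 × 0.057) + 137 = 18769/0.0798 + 137 ≈ 235337.5 mm ≈ 235.3 m.
Near limit Dn = s·(H − f)/(H + s − 2f) = 77300 × (235337.5 − 137) / (235337.5 + 77300 − 2 × 137) = 77300 × 235200.5 / 312363.5 ≈ 58205 mm ≈ 58.2 m.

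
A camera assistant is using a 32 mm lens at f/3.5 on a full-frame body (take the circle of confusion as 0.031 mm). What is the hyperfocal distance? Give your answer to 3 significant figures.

Hyperfocal distance H = f²/(N·c) + f = 32²/(3.5 × 0.031) + 32 = 1024/0.1085 + 32 ≈ 9469.8 mm ≈ 9.47 m.

9.47 m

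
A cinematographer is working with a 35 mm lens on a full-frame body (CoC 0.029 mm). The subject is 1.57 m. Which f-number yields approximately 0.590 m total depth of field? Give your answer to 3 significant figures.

f/5

Write h = H − f = f²/(N·c). The thin-lens limits are Dn = s·h/(h + (s−f)) and Df = s·h/(h − (s−f)), so DoF = Df − Dn = 2·s·(s−f)·h / (h² − (s−f)²).
That is a quadratic in h: DoF·h² − 2·s·(s−f)·h − DoF·(s−f)² = 0 ⇒ h = (s−f)·(s + √(s² + DoF²)) / DoF = 1535 × (1570 + √(1570² + 590²)) / 590 = 1535 × (1570 + 1677.20) / 590 ≈ 8448.2 mm.
Then N = f²/(c·h) = 35² / (0.029 × 8448.2) = 1225 / 245.00 ≈ 5.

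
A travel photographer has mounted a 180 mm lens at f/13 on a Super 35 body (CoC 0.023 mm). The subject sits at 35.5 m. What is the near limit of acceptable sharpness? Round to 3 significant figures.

Hyperfocal distance H = f²/(N·c) + f = 180²/(13 × 0.023) + 180 = 32400/0.299 + 180 ≈ 108541.2 mm ≈ 108.5 m.
Near limit Dn = s·(H − f)/(H + s − 2f) = 35500 × (108541.2 − 180) / (108541.2 + 35500 − 2 × 180) = 35500 × 108361.2 / 143681.2 ≈ 26773 mm ≈ 26.8 m.

26.8 m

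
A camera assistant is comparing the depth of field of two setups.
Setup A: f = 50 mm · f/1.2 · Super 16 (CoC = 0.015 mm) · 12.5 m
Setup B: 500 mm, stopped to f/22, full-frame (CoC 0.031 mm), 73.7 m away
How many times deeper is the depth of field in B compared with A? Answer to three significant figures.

Setup A: H = 50²/(1.2×0.015) + 50 ≈ 138938.9 mm; DoF = Df − Dn = 13730.8 − 11471.7 ≈ 2259.1 mm.
Setup B: H = 500²/(22×0.031) + 500 ≈ 367068.9 mm; DoF = Df − Dn = 92089 − 61433 ≈ 30656 mm.
Ratio = 30656 / 2259.1 ≈ 13.6.

13.6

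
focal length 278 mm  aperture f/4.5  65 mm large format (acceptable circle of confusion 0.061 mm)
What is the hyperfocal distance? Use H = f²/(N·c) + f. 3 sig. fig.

Hyperfocal distance H = f²/(N·c) + f = 278²/(4.5 × 0.061) + 278 = 77284/0.2745 + 278 ≈ 281822.6 mm ≈ 282 m.

282 m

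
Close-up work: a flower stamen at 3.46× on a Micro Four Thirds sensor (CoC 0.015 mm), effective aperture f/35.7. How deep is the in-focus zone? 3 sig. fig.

0.0895 mm

At magnification m, DoF ≈ 2·N_eff·c/m² = 2 × 35.7 × 0.015 / 3.46² = 1.071 / 11.97 ≈ 0.0895 mm.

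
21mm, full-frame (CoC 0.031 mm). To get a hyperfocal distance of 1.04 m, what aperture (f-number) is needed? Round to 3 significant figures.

Rearrange H = f²/(N·c) + f for N: N = f² / ((H − f)·c).
N = 21² / ((1040 − 21) × 0.031) = 441 / 31.59 ≈ 14.

f/14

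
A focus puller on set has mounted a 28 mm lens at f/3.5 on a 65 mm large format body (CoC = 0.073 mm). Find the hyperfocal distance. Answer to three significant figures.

3.10 m

Hyperfocal distance H = f²/(N·c) + f = 28²/(3.5 × 0.073) + 28 = 784/0.2555 + 28 ≈ 3096.5 mm ≈ 3.10 m.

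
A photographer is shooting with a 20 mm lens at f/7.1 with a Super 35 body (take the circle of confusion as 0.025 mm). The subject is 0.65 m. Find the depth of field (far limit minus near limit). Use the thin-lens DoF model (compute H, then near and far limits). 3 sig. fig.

Hyperfocal distance H = f²/(N·c) + f = 20²/(7.1 × 0.025) + 20 = 400/0.1775 + 20 ≈ 2273.5 mm ≈ 2.274 m.
Near limit Dn = s·(H − f)/(H + s − 2f) = 650 × (2273.5 − 20) / (2273.5 + 650 − 2 × 20) = 650 × 2253.5 / 2883.5 ≈ 507.99 mm.
Far limit Df = s·(H − f)/(H − s) = 650 × (2273.5 − 20) / (2273.5 − 650) = 650 × 2253.5 / 1623.5 ≈ 902.23 mm.
Depth of field = Df − Dn = 902.23 − 507.99 ≈ 394.24 mm.

394 mm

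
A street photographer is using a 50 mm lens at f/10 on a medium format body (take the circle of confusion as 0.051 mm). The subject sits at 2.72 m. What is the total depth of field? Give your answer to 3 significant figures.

Hyperfocal distance H = f²/(N·c) + f = 50²/(10 × 0.051) + 50 = 2500/0.51 + 50 ≈ 4952.0 mm ≈ 4.952 m.
Near limit Dn = s·(H − f)/(H + s − 2f) = 2720 × (4952.0 − 50) / (4952.0 + 2720 − 2 × 50) = 2720 × 4902.0 / 7572.0 ≈ 1760.9 mm.
Far limit Df = s·(H − f)/(H − s) = 2720 × (4952.0 − 50) / (4952.0 − 2720) = 2720 × 4902.0 / 2232.0 ≈ 5973.8 mm.
Depth of field = Df − Dn = 5973.8 − 1760.9 ≈ 4212.9 mm ≈ 4.21 m.

4.21 m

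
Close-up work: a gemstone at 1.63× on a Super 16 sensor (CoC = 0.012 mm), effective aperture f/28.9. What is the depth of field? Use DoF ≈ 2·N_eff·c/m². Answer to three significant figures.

At magnification m, DoF ≈ 2·N_eff·c/m² = 2 × 28.9 × 0.012 / 1.63² = 0.6936 / 2.657 ≈ 0.261 mm.

0.261 mm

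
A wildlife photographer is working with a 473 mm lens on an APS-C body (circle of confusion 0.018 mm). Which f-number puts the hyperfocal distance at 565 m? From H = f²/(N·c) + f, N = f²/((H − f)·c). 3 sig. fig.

Rearrange H = f²/(N·c) + f for N: N = f² / ((H − f)·c).
N = 473² / ((565000 − 473) × 0.018) = 223729 / 10161 ≈ 22.

f/22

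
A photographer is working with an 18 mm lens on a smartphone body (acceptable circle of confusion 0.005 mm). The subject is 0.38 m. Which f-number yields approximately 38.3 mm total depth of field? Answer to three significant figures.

Write h = H − f = f²/(N·c). The thin-lens limits are Dn = s·h/(h + (s−f)) and Df = s·h/(h − (s−f)), so DoF = Df − Dn = 2·s·(s−f)·h / (h² − (s−f)²).
That is a quadratic in h: DoF·h² − 2·s·(s−f)·h − DoF·(s−f)² = 0 ⇒ h = (s−f)·(s + √(s² + DoF²)) / DoF = 362 × (380 + √(380² + 38.3²)) / 38.3 = 362 × (380 + 381.925) / 38.3 ≈ 7201.5 mm.
Then N = f²/(c·h) = 18² / (0.005 × 7201.5) = 324 / 36.007 ≈ 9.

f/9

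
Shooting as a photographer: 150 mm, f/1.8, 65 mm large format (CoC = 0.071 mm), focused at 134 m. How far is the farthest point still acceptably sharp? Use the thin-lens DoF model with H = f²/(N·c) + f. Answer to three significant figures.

559 m

Hyperfocal distance H = f²/(N·c) + f = 150²/(1.8 × 0.071) + 150 = 22500/0.1278 + 150 ≈ 176206.3 mm ≈ 176.2 m.
Far limit Df = s·(H − f)/(H − s) = 134000 × (176206.3 − 150) / (176206.3 − 134000) = 134000 × 176056.3 / 42206.3 ≈ 558958 mm ≈ 559 m.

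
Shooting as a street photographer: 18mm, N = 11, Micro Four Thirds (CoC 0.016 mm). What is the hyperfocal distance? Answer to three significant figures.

Hyperfocal distance H = f²/(N·c) + f = 18²/(11 × 0.016) + 18 = 324/0.176 + 18 ≈ 1858.9 mm ≈ 1.86 m.

1.86 m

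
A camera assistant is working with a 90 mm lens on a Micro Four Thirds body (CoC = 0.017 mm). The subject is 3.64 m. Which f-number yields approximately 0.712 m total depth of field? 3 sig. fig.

Write h = H − f = f²/(N·c). The thin-lens limits are Dn = s·h/(h + (s−f)) and Df = s·h/(h − (s−f)), so DoF = Df − Dn = 2·s·(s−f)·h / (h² − (s−f)²).
That is a quadratic in h: DoF·h² − 2·s·(s−f)·h − DoF·(s−f)² = 0 ⇒ h = (s−f)·(s + √(s² + DoF²)) / DoF = 3550 × (3640 + √(3640² + 712²)) / 712 = 3550 × (3640 + 3708.98) / 712 ≈ 36642 mm.
Then N = f²/(c·h) = 90² / (0.017 × 36642) = 8100 / 622.91 ≈ 13.

f/13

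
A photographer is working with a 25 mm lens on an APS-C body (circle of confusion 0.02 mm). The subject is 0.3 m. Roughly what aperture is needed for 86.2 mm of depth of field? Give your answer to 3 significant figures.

f/16

Write h = H − f = f²/(N·c). The thin-lens limits are Dn = s·h/(h + (s−f)) and Df = s·h/(h − (s−f)), so DoF = Df − Dn = 2·s·(s−f)·h / (h² − (s−f)²).
That is a quadratic in h: DoF·h² − 2·s·(s−f)·h − DoF·(s−f)² = 0 ⇒ h = (s−f)·(s + √(s² + DoF²)) / DoF = 275 × (300 + √(300² + 86.2²)) / 86.2 = 275 × (300 + 312.138) / 86.2 ≈ 1952.9 mm.
Then N = f²/(c·h) = 25² / (0.02 × 1952.9) = 625 / 39.058 ≈ 16.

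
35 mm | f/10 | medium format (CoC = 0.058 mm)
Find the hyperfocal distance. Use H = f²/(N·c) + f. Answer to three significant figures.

2.15 m

Hyperfocal distance H = f²/(N·c) + f = 35²/(10 × 0.058) + 35 = 1225/0.58 + 35 ≈ 2147.1 mm ≈ 2.15 m.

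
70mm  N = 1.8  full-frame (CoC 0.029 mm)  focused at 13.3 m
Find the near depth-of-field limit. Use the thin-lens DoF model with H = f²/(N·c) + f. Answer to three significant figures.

Hyperfocal distance H = f²/(N·c) + f = 70²/(1.8 × 0.029) + 70 = 4900/0.0522 + 70 ≈ 93939.7 mm ≈ 93.94 m.
Near limit Dn = s·(H − f)/(H + s − 2f) = 13300 × (93939.7 − 70) / (93939.7 + 13300 − 2 × 70) = 13300 × 93869.7 / 107099.7 ≈ 11657 mm ≈ 11.7 m.

11.7 m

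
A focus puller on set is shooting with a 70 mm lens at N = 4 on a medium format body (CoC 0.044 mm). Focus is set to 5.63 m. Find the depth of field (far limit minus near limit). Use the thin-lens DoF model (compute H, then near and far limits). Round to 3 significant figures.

2.34 m

Hyperfocal distance H = f²/(N·c) + f = 70²/(4 × 0.044) + 70 = 4900/0.176 + 70 ≈ 27910.9 mm ≈ 27.91 m.
Near limit Dn = s·(H − f)/(H + s − 2f) = 5630 × (27910.9 − 70) / (27910.9 + 5630 − 2 × 70) = 5630 × 27840.9 / 33400.9 ≈ 4692.8 mm.
Far limit Df = s·(H − f)/(H − s) = 5630 × (27910.9 − 70) / (27910.9 − 5630) = 5630 × 27840.9 / 22280.9 ≈ 7034.9 mm.
Depth of field = Df − Dn = 7034.9 − 4692.8 ≈ 2342.1 mm ≈ 2.34 m.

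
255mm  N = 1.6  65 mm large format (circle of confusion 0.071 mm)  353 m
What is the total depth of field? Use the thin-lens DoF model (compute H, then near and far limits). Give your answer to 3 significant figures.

701 m

Hyperfocal distance H = f²/(N·c) + f = 255²/(1.6 × 0.071) + 255 = 65025/0.1136 + 255 ≈ 572658.2 mm ≈ 572.7 m.
Near limit Dn = s·(H − f)/(H + s − 2f) = 353000 × (572658.2 − 255) / (572658.2 + 353000 − 2 × 255) = 353000 × 572403.2 / 925148.2 ≈ 218406 mm.
Far limit Df = s·(H − f)/(H − s) = 353000 × (572658.2 − 255) / (572658.2 − 353000) = 353000 × 572403.2 / 219658.2 ≈ 919876 mm.
Depth of field = Df − Dn = 919876 − 218406 ≈ 701470 mm ≈ 701 m.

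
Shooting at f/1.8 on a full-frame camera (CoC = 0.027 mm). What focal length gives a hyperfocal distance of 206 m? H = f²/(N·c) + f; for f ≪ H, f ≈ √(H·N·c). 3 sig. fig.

100 mm

From H = f²/(N·c) + f, with f ≪ H: f ≈ √(H·N·c) = √(206000 × 1.8 × 0.027) = √10012 ≈ 100.1 mm.
The +f correction barely moves this — solving exactly, f² + N·c·f − N·c·H = 0 ⇒ f = (−N·c + √((N·c)² + 4·N·c·H))/2 = (−0.0486 + √40046)/2 ≈ 100.03 mm, so f ≈ 100 mm.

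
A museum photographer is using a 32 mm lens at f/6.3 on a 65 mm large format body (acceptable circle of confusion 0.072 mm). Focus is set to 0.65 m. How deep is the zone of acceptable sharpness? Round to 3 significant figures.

385 mm

Hyperfocal distance H = f²/(N·c) + f = 32²/(6.3 × 0.072) + 32 = 1024/0.4536 + 32 ≈ 2289.5 mm ≈ 2.289 m.
Near limit Dn = s·(H − f)/(H + s − 2f) = 650 × (2289.5 − 32) / (2289.5 + 650 − 2 × 32) = 650 × 2257.5 / 2875.5 ≈ 510.30 mm.
Far limit Df = s·(H − f)/(H − s) = 650 × (2289.5 − 32) / (2289.5 − 650) = 650 × 2257.5 / 1639.5 ≈ 895.01 mm.
Depth of field = Df − Dn = 895.01 − 510.30 ≈ 384.71 mm.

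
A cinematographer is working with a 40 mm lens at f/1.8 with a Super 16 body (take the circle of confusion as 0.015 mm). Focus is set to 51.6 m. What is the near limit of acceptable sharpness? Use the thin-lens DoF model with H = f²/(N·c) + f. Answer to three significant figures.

Hyperfocal distance H = f²/(N·c) + f = 40²/(1.8 × 0.015) + 40 = 1600/0.027 + 40 ≈ 59299.3 mm ≈ 59.30 m.
Near limit Dn = s·(H − f)/(H + s − 2f) = 51600 × (59299.3 − 40) / (59299.3 + 51600 − 2 × 40) = 51600 × 59259.3 / 110819.3 ≈ 27592 mm ≈ 27.6 m.

27.6 m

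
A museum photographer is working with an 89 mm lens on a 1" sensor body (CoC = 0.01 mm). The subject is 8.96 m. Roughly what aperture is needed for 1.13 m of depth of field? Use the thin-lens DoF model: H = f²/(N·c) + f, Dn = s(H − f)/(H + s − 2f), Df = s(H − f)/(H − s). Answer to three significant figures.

Write h = H − f = f²/(N·c). The thin-lens limits are Dn = s·h/(h + (s−f)) and Df = s·h/(h − (s−f)), so DoF = Df − Dn = 2·s·(s−f)·h / (h² − (s−f)²).
That is a quadratic in h: DoF·h² − 2·s·(s−f)·h − DoF·(s−f)² = 0 ⇒ h = (s−f)·(s + √(s² + DoF²)) / DoF = 8871 × (8960 + √(8960² + 1130²)) / 1130 = 8871 × (8960 + 9030.97) / 1130 ≈ 141237 mm.
Then N = f²/(c·h) = 89² / (0.01 × 141237) = 7921 / 1412.4 ≈ 5.61.

f/5.61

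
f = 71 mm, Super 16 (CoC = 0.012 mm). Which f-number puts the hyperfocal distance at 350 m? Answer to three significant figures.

f/1.20

Rearrange H = f²/(N·c) + f for N: N = f² / ((H − f)·c).
N = 71² / ((350000 − 71) × 0.012) = 5041 / 4199 ≈ 1.20.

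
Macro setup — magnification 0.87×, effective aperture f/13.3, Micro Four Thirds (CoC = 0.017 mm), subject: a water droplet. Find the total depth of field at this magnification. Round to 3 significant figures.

0.597 mm

At magnification m, DoF ≈ 2·N_eff·c/m² = 2 × 13.3 × 0.017 / 0.87² = 0.4522 / 0.7569 ≈ 0.597 mm.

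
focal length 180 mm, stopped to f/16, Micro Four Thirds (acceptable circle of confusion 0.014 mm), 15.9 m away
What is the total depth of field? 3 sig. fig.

3.50 m

Hyperfocal distance H = f²/(N·c) + f = 180²/(16 × 0.014) + 180 = 32400/0.224 + 180 ≈ 144822.9 mm ≈ 144.8 m.
Near limit Dn = s·(H − f)/(H + s − 2f) = 15900 × (144822.9 − 180) / (144822.9 + 15900 − 2 × 180) = 15900 × 144642.9 / 160362.9 ≈ 14341.4 mm.
Far limit Df = s·(H − f)/(H − s) = 15900 × (144822.9 − 180) / (144822.9 − 15900) = 15900 × 144642.9 / 128922.9 ≈ 17838.7 mm.
Depth of field = Df − Dn = 17838.7 − 14341.4 ≈ 3497.3 mm ≈ 3.50 m.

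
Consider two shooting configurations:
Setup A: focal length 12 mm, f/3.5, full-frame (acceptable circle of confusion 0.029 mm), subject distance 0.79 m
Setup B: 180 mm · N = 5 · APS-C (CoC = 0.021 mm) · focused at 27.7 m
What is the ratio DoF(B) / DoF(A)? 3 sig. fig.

Setup A: H = 12²/(3.5×0.029) + 12 ≈ 1430.7 mm; DoF = Df − Dn = 1749.3 − 510.2 ≈ 1239.1 mm.
Setup B: H = 180²/(5×0.021) + 180 ≈ 308751.4 mm; DoF = Df − Dn = 30412.3 − 25431.9 ≈ 4980.4 mm.
Ratio = 4980.4 / 1239.1 ≈ 4.02.

4.02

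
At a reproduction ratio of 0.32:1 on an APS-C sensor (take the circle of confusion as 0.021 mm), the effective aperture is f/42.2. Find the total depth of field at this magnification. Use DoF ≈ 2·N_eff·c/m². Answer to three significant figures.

17.3 mm

At magnification m, DoF ≈ 2·N_eff·c/m² = 2 × 42.2 × 0.021 / 0.32² = 1.772 / 0.1024 ≈ 17.3 mm.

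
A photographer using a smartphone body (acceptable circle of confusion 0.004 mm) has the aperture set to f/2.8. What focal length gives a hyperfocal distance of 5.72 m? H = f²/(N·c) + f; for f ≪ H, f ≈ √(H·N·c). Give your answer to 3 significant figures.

8.00 mm

From H = f²/(N·c) + f, with f ≪ H: f ≈ √(H·N·c) = √(5720 × 2.8 × 0.004) = √64.064 ≈ 8.004 mm.
The +f correction barely moves this — solving exactly, f² + N·c·f − N·c·H = 0 ⇒ f = (−N·c + √((N·c)² + 4·N·c·H))/2 = (−0.0112 + √256.26)/2 ≈ 7.9984 mm, so f ≈ 8.00 mm.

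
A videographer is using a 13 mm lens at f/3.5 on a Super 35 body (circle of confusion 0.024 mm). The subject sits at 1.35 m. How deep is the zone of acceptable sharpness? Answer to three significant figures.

Hyperfocal distance H = f²/(N·c) + f = 13²/(3.5 × 0.024) + 13 = 169/0.084 + 13 ≈ 2024.9 mm ≈ 2.025 m.
Near limit Dn = s·(H − f)/(H + s − 2f) = 1350 × (2024.9 − 13) / (2024.9 + 1350 − 2 × 13) = 1350 × 2011.9 / 3348.9 ≈ 811.0 mm.
Far limit Df = s·(H − f)/(H − s) = 1350 × (2024.9 − 13) / (2024.9 − 1350) = 1350 × 2011.9 / 674.9 ≈ 4024.4 mm.
Depth of field = Df − Dn = 4024.4 − 811.0 ≈ 3213.4 mm ≈ 3.21 m.

3.21 m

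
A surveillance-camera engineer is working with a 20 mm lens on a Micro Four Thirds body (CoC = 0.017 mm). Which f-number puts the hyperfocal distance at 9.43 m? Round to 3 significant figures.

Rearrange H = f²/(N·c) + f for N: N = f² / ((H − f)·c).
N = 20² / ((9430 − 20) × 0.017) = 400 / 160.0 ≈ 2.50.

f/2.50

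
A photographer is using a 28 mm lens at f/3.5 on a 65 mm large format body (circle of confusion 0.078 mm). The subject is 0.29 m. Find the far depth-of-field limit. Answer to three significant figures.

Hyperfocal distance H = f²/(N·c) + f = 28²/(3.5 × 0.078) + 28 = 784/0.273 + 28 ≈ 2899.8 mm ≈ 2.900 m.
Far limit Df = s·(H − f)/(H − s) = 290 × (2899.8 − 28) / (2899.8 − 290) = 290 × 2871.8 / 2609.8 ≈ 319.11 mm.

319 mm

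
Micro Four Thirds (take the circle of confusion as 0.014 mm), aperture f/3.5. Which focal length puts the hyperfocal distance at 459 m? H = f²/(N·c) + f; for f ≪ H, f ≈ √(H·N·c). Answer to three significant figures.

150 mm

From H = f²/(N·c) + f, with f ≪ H: f ≈ √(H·N·c) = √(459000 × 3.5 × 0.014) = √22491 ≈ 150.0 mm.
The +f correction barely moves this — solving exactly, f² + N·c·f − N·c·H = 0 ⇒ f = (−N·c + √((N·c)² + 4·N·c·H))/2 = (−0.049 + √89964)/2 ≈ 149.95 mm, so f ≈ 150 mm.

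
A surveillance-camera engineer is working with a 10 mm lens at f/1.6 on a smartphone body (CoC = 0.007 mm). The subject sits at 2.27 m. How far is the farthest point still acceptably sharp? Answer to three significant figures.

3.04 m

Hyperfocal distance H = f²/(N·c) + f = 10²/(1.6 × 0.007) + 10 = 100/0.0112 + 10 ≈ 8938.6 mm ≈ 8.939 m.
Far limit Df = s·(H − f)/(H − s) = 2270 × (8938.6 − 10) / (8938.6 − 2270) = 2270 × 8928.6 / 6668.6 ≈ 3039.3 mm ≈ 3.04 m.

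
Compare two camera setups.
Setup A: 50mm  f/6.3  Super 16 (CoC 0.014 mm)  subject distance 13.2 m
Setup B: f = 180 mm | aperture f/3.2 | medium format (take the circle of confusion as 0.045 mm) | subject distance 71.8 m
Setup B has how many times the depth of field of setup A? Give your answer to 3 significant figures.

3.26

Setup A: H = 50²/(6.3×0.014) + 50 ≈ 28394.7 mm; DoF = Df − Dn = 24624 − 9017 ≈ 15607 mm.
Setup B: H = 180²/(3.2×0.045) + 180 ≈ 225180.0 mm; DoF = Df − Dn = 105327 − 54464 ≈ 50863 mm.
Ratio = 50863 / 15607 ≈ 3.26.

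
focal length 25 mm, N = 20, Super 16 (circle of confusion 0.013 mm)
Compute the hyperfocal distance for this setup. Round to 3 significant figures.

Hyperfocal distance H = f²/(N·c) + f = 25²/(20 × 0.013) + 25 = 625/0.26 + 25 ≈ 2428.8 mm ≈ 2.43 m.

2.43 m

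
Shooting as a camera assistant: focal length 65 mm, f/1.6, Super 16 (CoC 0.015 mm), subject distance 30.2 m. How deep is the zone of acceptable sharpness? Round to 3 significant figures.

Hyperfocal distance H = f²/(N·c) + f = 65²/(1.6 × 0.015) + 65 = 4225/0.024 + 65 ≈ 176106.7 mm ≈ 176.1 m.
Near limit Dn = s·(H − f)/(H + s − 2f) = 30200 × (176106.7 − 65) / (176106.7 + 30200 − 2 × 65) = 30200 × 176041.7 / 206176.7 ≈ 25786 mm.
Far limit Df = s·(H − f)/(H − s) = 30200 × (176106.7 − 65) / (176106.7 − 30200) = 30200 × 176041.7 / 145906.7 ≈ 36437 mm.
Depth of field = Df − Dn = 36437 − 25786 ≈ 10651 mm ≈ 10.7 m.

10.7 m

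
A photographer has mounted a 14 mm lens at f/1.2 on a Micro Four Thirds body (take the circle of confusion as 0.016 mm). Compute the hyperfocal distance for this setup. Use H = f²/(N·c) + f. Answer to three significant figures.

Hyperfocal distance H = f²/(N·c) + f = 14²/(1.2 × 0.016) + 14 = 196/0.0192 + 14 ≈ 10222.3 mm ≈ 10.2 m.

10.2 m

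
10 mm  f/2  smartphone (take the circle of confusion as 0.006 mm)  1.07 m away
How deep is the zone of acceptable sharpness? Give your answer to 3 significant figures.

277 mm

Hyperfocal distance H = f²/(N·c) + f = 10²/(2 × 0.006) + 10 = 100/0.012 + 10 ≈ 8343.3 mm ≈ 8.343 m.
Near limit Dn = s·(H − f)/(H + s − 2f) = 1070 × (8343.3 − 10) / (8343.3 + 1070 − 2 × 10) = 1070 × 8333.3 / 9393.3 ≈ 949.25 mm.
Far limit Df = s·(H − f)/(H − s) = 1070 × (8343.3 − 10) / (8343.3 − 1070) = 1070 × 8333.3 / 7273.3 ≈ 1225.94 mm.
Depth of field = Df − Dn = 1225.94 − 949.25 ≈ 276.69 mm.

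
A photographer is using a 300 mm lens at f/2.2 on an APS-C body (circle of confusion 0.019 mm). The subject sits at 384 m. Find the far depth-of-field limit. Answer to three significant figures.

467 m

Hyperfocal distance H = f²/(N·c) + f = 300²/(2.2 × 0.019) + 300 = 90000/0.0418 + 300 ≈ 2153410.0 mm ≈ 2153 m.
Far limit Df = s·(H − f)/(H − s) = 384000 × (2153410.0 − 300) / (2153410.0 − 384000) = 384000 × 2153110.0 / 1769410.0 ≈ 467271 mm ≈ 467 m.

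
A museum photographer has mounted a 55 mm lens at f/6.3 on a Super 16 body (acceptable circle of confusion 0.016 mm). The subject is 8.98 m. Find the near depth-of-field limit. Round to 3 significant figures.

6.92 m

Hyperfocal distance H = f²/(N·c) + f = 55²/(6.3 × 0.016) + 55 = 3025/0.1008 + 55 ≈ 30064.9 mm ≈ 30.06 m.
Near limit Dn = s·(H − f)/(H + s − 2f) = 8980 × (30064.9 − 55) / (30064.9 + 8980 − 2 × 55) = 8980 × 30009.9 / 38934.9 ≈ 6921.5 mm ≈ 6.92 m.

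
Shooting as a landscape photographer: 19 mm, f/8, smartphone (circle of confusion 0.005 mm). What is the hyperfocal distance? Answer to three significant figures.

9.04 m

Hyperfocal distance H = f²/(N·c) + f = 19²/(8 × 0.005) + 19 = 361/0.04 + 19 ≈ 9044.0 mm ≈ 9.04 m.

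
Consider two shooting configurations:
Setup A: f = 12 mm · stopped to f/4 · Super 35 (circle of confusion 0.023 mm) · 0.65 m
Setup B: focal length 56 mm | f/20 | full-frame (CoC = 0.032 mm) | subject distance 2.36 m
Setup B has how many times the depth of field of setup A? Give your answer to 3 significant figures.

Setup A: H = 12²/(4×0.023) + 12 ≈ 1577.2 mm; DoF = Df − Dn = 1097.25 − 461.78 ≈ 635.47 mm.
Setup B: H = 56²/(20×0.032) + 56 ≈ 4956.0 mm; DoF = Df − Dn = 4454.5 − 1605.2 ≈ 2849.3 mm.
Ratio = 2849.3 / 635.47 ≈ 4.48.

4.48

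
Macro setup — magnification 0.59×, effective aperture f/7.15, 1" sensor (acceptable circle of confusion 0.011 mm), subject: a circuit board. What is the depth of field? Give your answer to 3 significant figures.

0.452 mm

At magnification m, DoF ≈ 2·N_eff·c/m² = 2 × 7.15 × 0.011 / 0.59² = 0.1573 / 0.3481 ≈ 0.452 mm.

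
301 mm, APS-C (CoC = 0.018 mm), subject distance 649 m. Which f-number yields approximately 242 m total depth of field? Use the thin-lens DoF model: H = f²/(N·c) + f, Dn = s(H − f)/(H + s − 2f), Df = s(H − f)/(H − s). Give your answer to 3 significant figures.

f/1.40

Write h = H − f = f²/(N·c). The thin-lens limits are Dn = s·h/(h + (s−f)) and Df = s·h/(h − (s−f)), so DoF = Df − Dn = 2·s·(s−f)·h / (h² − (s−f)²).
That is a quadratic in h: DoF·h² − 2·s·(s−f)·h − DoF·(s−f)² = 0 ⇒ h = (s−f)·(s + √(s² + DoF²)) / DoF = 648699 × (649000 + √(649000² + 242000²)) / 242000 = 648699 × (649000 + 692651) / 242000 ≈ 3596395 mm.
Then N = f²/(c·h) = 301² / (0.018 × 3596395) = 90601 / 64735 ≈ 1.40.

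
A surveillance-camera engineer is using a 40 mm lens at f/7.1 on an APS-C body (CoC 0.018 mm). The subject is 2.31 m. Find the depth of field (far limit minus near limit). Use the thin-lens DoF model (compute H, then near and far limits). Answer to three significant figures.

Hyperfocal distance H = f²/(N·c) + f = 40²/(7.1 × 0.018) + 40 = 1600/0.1278 + 40 ≈ 12559.6 mm ≈ 12.56 m.
Near limit Dn = s·(H − f)/(H + s − 2f) = 2310 × (12559.6 − 40) / (12559.6 + 2310 − 2 × 40) = 2310 × 12519.6 / 14789.6 ≈ 1955.45 mm.
Far limit Df = s·(H − f)/(H − s) = 2310 × (12559.6 − 40) / (12559.6 − 2310) = 2310 × 12519.6 / 10249.6 ≈ 2821.60 mm.
Depth of field = Df − Dn = 2821.60 − 1955.45 ≈ 866.15 mm ≈ 0.866 m.

0.866 m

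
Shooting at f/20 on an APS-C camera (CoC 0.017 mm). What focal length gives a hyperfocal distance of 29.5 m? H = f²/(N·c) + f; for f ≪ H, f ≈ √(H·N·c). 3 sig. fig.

From H = f²/(N·c) + f, with f ≪ H: f ≈ √(H·N·c) = √(29500 × 20 × 0.017) = √10030 ≈ 100.1 mm.
The +f correction barely moves this — solving exactly, f² + N·c·f − N·c·H = 0 ⇒ f = (−N·c + √((N·c)² + 4·N·c·H))/2 = (−0.34 + √40120)/2 ≈ 99.980 mm, so f ≈ 100 mm.

100 mm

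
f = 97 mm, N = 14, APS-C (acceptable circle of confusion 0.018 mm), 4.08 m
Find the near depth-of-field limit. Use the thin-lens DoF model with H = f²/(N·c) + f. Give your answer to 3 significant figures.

Hyperfocal distance H = f²/(N·c) + f = 97²/(14 × 0.018) + 97 = 9409/0.252 + 97 ≈ 37434.3 mm ≈ 37.43 m.
Near limit Dn = s·(H − f)/(H + s − 2f) = 4080 × (37434.3 − 97) / (37434.3 + 4080 − 2 × 97) = 4080 × 37337.3 / 41320.3 ≈ 3686.7 mm ≈ 3.69 m.

3.69 m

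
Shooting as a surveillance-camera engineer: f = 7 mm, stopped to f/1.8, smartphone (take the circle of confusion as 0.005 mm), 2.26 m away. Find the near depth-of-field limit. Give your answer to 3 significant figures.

1.60 m

Hyperfocal distance H = f²/(N·c) + f = 7²/(1.8 × 0.005) + 7 = 49/0.009 + 7 ≈ 5451.4 mm ≈ 5.451 m.
Near limit Dn = s·(H − f)/(H + s − 2f) = 2260 × (5451.4 − 7) / (5451.4 + 2260 − 2 × 7) = 2260 × 5444.4 / 7697.4 ≈ 1598.5 mm ≈ 1.60 m.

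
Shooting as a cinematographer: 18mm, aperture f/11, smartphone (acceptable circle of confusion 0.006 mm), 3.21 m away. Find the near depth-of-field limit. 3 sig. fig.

Hyperfocal distance H = f²/(N·c) + f = 18²/(11 × 0.006) + 18 = 324/0.066 + 18 ≈ 4927.1 mm ≈ 4.927 m.
Near limit Dn = s·(H − f)/(H + s − 2f) = 3210 × (4927.1 − 18) / (4927.1 + 3210 − 2 × 18) = 3210 × 4909.1 / 8101.1 ≈ 1945.2 mm ≈ 1.95 m.

1.95 m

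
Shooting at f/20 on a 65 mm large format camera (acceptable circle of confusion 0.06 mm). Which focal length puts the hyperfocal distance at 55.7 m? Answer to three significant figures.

258 mm

From H = f²/(N·c) + f, with f ≪ H: f ≈ √(H·N·c) = √(55700 × 20 × 0.06) = √66840 ≈ 258.5 mm.
Exact: f² + N·c·f − N·c·H = 0 ⇒ f = (−N·c + √((N·c)² + 4·N·c·H))/2 = (−1.2 + √267361)/2 ≈ 257.94 mm ≈ 258 mm.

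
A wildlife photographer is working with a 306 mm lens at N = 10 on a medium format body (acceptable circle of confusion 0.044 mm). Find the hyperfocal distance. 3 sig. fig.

Hyperfocal distance H = f²/(N·c) + f = 306²/(10 × 0.044) + 306 = 93636/0.44 + 306 ≈ 213115.1 mm ≈ 213 m.

213 m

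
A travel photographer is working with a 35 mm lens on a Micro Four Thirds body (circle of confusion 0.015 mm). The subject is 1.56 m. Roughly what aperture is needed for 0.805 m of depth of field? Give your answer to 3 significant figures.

f/13

Write h = H − f = f²/(N·c). The thin-lens limits are Dn = s·h/(h + (s−f)) and Df = s·h/(h − (s−f)), so DoF = Df − Dn = 2·s·(s−f)·h / (h² − (s−f)²).
That is a quadratic in h: DoF·h² − 2·s·(s−f)·h − DoF·(s−f)² = 0 ⇒ h = (s−f)·(s + √(s² + DoF²)) / DoF = 1525 × (1560 + √(1560² + 805²)) / 805 = 1525 × (1560 + 1755.46) / 805 ≈ 6280.8 mm.
Then N = f²/(c·h) = 35² / (0.015 × 6280.8) = 1225 / 94.212 ≈ 13.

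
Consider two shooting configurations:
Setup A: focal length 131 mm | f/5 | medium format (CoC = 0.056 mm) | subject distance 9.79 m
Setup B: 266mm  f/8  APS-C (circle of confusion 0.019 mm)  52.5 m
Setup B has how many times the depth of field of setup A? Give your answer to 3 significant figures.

3.77

Setup A: H = 131²/(5×0.056) + 131 ≈ 61420.3 mm; DoF = Df − Dn = 11621.5 − 8457.2 ≈ 3164.3 mm.
Setup B: H = 266²/(8×0.019) + 266 ≈ 465766.0 mm; DoF = Df − Dn = 59136 − 47203 ≈ 11933 mm.
Ratio = 11933 / 3164.3 ≈ 3.77.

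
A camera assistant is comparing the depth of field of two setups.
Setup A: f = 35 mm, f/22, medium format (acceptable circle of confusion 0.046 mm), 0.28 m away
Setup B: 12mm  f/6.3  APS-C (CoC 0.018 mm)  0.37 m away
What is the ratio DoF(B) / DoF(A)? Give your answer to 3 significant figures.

Setup A: H = 35²/(22×0.046) + 35 ≈ 1245.5 mm; DoF = Df − Dn = 351.05 − 232.87 ≈ 118.18 mm.
Setup B: H = 12²/(6.3×0.018) + 12 ≈ 1281.8 mm; DoF = Df − Dn = 515.27 − 288.63 ≈ 226.64 mm.
Ratio = 226.64 / 118.18 ≈ 1.92.

1.92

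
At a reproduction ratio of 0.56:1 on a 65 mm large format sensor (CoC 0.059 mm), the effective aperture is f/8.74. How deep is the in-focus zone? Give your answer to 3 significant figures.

At magnification m, DoF ≈ 2·N_eff·c/m² = 2 × 8.74 × 0.059 / 0.56² = 1.031 / 0.3136 ≈ 3.29 mm.

3.29 mm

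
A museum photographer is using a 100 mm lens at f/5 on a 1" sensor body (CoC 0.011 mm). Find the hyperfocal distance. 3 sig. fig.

Hyperfocal distance H = f²/(N·c) + f = 100²/(5 × 0.011) + 100 = 10000/0.055 + 100 ≈ 181918.2 mm ≈ 182 m.

182 m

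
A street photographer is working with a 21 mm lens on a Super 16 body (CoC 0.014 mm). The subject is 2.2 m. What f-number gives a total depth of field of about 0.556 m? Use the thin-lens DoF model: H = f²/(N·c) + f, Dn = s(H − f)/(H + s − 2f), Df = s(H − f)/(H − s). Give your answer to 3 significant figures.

Write h = H − f = f²/(N·c). The thin-lens limits are Dn = s·h/(h + (s−f)) and Df = s·h/(h − (s−f)), so DoF = Df − Dn = 2·s·(s−f)·h / (h² − (s−f)²).
That is a quadratic in h: DoF·h² − 2·s·(s−f)·h − DoF·(s−f)² = 0 ⇒ h = (s−f)·(s + √(s² + DoF²)) / DoF = 2179 × (2200 + √(2200² + 556²)) / 556 = 2179 × (2200 + 2269.17) / 556 ≈ 17515 mm.
Then N = f²/(c·h) = 21² / (0.014 × 17515) = 441 / 245.21 ≈ 1.80.

f/1.80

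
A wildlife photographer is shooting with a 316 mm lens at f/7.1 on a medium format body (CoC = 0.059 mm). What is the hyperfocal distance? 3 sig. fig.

Hyperfocal distance H = f²/(N·c) + f = 316²/(7.1 × 0.059) + 316 = 99856/0.4189 + 316 ≈ 238692.7 mm ≈ 239 m.

239 m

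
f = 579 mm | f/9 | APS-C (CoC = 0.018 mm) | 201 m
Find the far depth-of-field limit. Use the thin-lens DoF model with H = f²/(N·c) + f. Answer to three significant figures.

Hyperfocal distance H = f²/(N·c) + f = 579²/(9 × 0.018) + 579 = 335241/0.162 + 579 ≈ 2069967.9 mm ≈ 2070 m.
Far limit Df = s·(H − f)/(H − s) = 201000 × (2069967.9 − 579) / (2069967.9 − 201000) = 201000 × 2069388.9 / 1868967.9 ≈ 222554 mm ≈ 223 m.

223 m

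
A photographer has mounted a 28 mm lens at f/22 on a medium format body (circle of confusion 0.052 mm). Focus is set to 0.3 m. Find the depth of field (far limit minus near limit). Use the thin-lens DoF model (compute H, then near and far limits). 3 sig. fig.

Hyperfocal distance H = f²/(N·c) + f = 28²/(22 × 0.052) + 28 = 784/1.144 + 28 ≈ 713.3 mm ≈ 0.713 m.
Near limit Dn = s·(H − f)/(H + s − 2f) = 300 × (713.3 − 28) / (713.3 + 300 − 2 × 28) = 300 × 685.3 / 957.3 ≈ 214.76 mm.
Far limit Df = s·(H − f)/(H − s) = 300 × (713.3 − 28) / (713.3 − 300) = 300 × 685.3 / 413.3 ≈ 497.43 mm.
Depth of field = Df − Dn = 497.43 − 214.76 ≈ 282.67 mm.

283 mm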